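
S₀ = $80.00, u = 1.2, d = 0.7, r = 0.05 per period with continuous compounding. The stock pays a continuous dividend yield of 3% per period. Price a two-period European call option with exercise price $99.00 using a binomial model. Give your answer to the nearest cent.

Per-period risk-free factor R = e^0.05 = 1.0513; dividend-adjusted growth = e^(0.05−0.03) = 1.0202.
Risk-neutral probability p = (1.0202 − 0.7)/(1.2 − 0.7) = 0.3202/0.5000 = 0.6404
Terminal stock prices: S_uu = 115.2, S_ud = 67.2, S_dd = 39.2
Terminal payoffs (S − K): max(16.2, 0) = 16.2, max(-31.8, 0) = 0, max(-59.8, 0) = 0
Node u (S = 96): V_u = e^(−0.05)·[0.6404·16.2000 + 0.3596·0.0000] = 9.8686
Node d (S = 56): V_d = e^(−0.05)·[0.6404·0.0000 + 0.3596·0.0000] = 0.0000
Node 0 (S = 80): V_0 = e^(−0.05)·[0.6404·9.8686 + 0.3596·0.0000] = 6.0116

$6.01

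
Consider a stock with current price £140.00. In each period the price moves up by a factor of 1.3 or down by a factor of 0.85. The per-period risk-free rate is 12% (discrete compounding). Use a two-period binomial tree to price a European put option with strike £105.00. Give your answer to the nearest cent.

Risk-neutral probability p = (1 + 0.12 − 0.85)/(1.3 − 0.85) = 0.2700/0.4500 = 0.6000
Terminal stock prices: S_uu = 236.6, S_ud = 154.7, S_dd = 101.1
Terminal payoffs (K − S): max(-131.6, 0) = 0, max(-49.7, 0) = 0, max(3.85, 0) = 3.85
Node u (S = 182): V_u = 1/1.12·[0.6000·0.0000 + 0.4000·0.0000] = 0.0000
Node d (S = 119): V_d = 1/1.12·[0.6000·0.0000 + 0.4000·3.8500] = 1.3750
Node 0 (S = 140): V_0 = 1/1.12·[0.6000·0.0000 + 0.4000·1.3750] = 0.4911

£0.49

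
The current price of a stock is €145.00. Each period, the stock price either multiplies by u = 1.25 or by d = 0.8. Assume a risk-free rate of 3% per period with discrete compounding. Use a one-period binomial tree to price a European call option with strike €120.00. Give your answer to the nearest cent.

€30.39

Risk-neutral probability p = (1 + 0.03 − 0.8)/(1.25 − 0.8) = 0.2300/0.4500 = 0.5111
Terminal stock prices: S_u = 181.2, S_d = 116
Terminal payoffs (S − K): max(61.25, 0) = 61.25, max(-4, 0) = 0
Node 0 (S = 145): V_0 = 1/1.03·[0.5111·61.2500 + 0.4889·0.0000] = 30.3937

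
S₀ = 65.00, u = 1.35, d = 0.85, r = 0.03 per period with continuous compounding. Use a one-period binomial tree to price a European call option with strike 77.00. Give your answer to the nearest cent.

3.77

Risk-neutral probability p = (e^0.03 − 0.85)/(1.35 − 0.85) = 0.1805/0.5000 = 0.3609
Terminal stock prices: S_u = 87.75, S_d = 55.25
Terminal payoffs (S − K): max(10.75, 0) = 10.75, max(-21.75, 0) = 0
Node 0 (S = 65): V_0 = e^(−0.03)·[0.3609·10.7500 + 0.6391·0.0000] = 3.7651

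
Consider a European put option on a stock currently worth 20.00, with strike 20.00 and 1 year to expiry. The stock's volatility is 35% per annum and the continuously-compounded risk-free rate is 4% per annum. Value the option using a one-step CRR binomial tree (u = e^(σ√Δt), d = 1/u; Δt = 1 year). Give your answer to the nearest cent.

CRR parameters: u = e^(σ√Δt) = e^(0.35·√1) = 1.4191, d = 1/u = 0.7047
Per-period rate: rΔt = 0.04·1 = 0.04, so R = e^0.04 = 1.0408
Risk-neutral probability p = (e^0.04 − 0.7047)/(1.4191 − 0.7047) = 0.3361/0.7144 = 0.4705
Terminal stock prices: S_u = 28.38, S_d = 14.09
Terminal payoffs (K − S): max(-8.381, 0) = 0, max(5.906, 0) = 5.906
Node 0 (S = 20): V_0 = e^(−0.04)·[0.4705·0.0000 + 0.5295·5.9062] = 3.0047

3.00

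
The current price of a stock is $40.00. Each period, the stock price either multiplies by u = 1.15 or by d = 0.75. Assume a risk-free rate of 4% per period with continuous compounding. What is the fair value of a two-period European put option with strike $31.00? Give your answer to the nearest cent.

Risk-neutral probability p = (e^0.04 − 0.75)/(1.15 − 0.75) = 0.2908/0.4000 = 0.7270
Terminal stock prices: S_uu = 52.9, S_ud = 34.5, S_dd = 22.5
Terminal payoffs (K − S): max(-21.9, 0) = 0, max(-3.5, 0) = 0, max(8.5, 0) = 8.5
Node u (S = 46): V_u = e^(−0.04)·[0.7270·0.0000 + 0.2730·0.0000] = 0.0000
Node d (S = 30): V_d = e^(−0.04)·[0.7270·0.0000 + 0.2730·8.5000] = 2.2293
Node 0 (S = 40): V_0 = e^(−0.04)·[0.7270·0.0000 + 0.2730·2.2293] = 0.5847

$0.58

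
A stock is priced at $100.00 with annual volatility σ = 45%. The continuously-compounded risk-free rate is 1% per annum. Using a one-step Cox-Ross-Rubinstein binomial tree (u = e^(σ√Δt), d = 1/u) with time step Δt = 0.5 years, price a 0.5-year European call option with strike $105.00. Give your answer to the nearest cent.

$13.85

CRR parameters: u = e^(σ√Δt) = e^(0.45·√0.5) = 1.3746, d = 1/u = 0.7275
Per-period rate: rΔt = 0.01·0.5 = 0.005, so R = e^0.005 = 1.0050
Risk-neutral probability p = (e^0.005 − 0.7275)/(1.3746 − 0.7275) = 0.2776/0.6472 = 0.4289
Terminal stock prices: S_u = 137.5, S_d = 72.75
Terminal payoffs (S − K): max(32.46, 0) = 32.46, max(-32.25, 0) = 0
Node 0 (S = 100): V_0 = e^(−0.005)·[0.4289·32.4648 + 0.5711·0.0000] = 13.8534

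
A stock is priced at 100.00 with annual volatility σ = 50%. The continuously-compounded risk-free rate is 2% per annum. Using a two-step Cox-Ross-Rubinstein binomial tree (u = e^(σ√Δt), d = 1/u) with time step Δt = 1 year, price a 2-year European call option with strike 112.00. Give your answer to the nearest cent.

CRR parameters: u = e^(σ√Δt) = e^(0.5·√1) = 1.6487, d = 1/u = 0.6065
Per-period rate: rΔt = 0.02·1 = 0.02, so R = e^0.02 = 1.0202
Risk-neutral probability p = (e^0.02 − 0.6065)/(1.6487 − 0.6065) = 0.4137/1.0422 = 0.3969
Terminal stock prices: S_uu = 271.8, S_ud = 100, S_dd = 36.79
Terminal payoffs (S − K): max(159.8, 0) = 159.8, max(-12, 0) = 0, max(-75.21, 0) = 0
Node u (S = 164.9): V_u = e^(−0.02)·[0.3969·159.8282 + 0.6031·0.0000] = 62.1835
Node d (S = 60.65): V_d = e^(−0.02)·[0.3969·0.0000 + 0.6031·0.0000] = 0.0000
Node 0 (S = 100): V_0 = e^(−0.02)·[0.3969·62.1835 + 0.6031·0.0000] = 24.1934

24.19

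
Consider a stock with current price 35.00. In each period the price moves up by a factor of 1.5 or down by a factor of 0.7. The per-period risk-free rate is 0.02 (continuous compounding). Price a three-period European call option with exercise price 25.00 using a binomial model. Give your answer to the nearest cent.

Risk-neutral probability p = (e^0.02 − 0.7)/(1.5 − 0.7) = 0.3202/0.8000 = 0.4003
Terminal stock prices: S_uuu = 118.1, S_uud = 55.12, S_udd = 25.72, S_ddd = 12
Terminal payoffs (S − K): max(93.12, 0) = 93.12, max(30.12, 0) = 30.12, max(0.725, 0) = 0.725, max(-13, 0) = 0
Node uu (S = 78.75): V_uu = e^(−0.02)·[0.4003·93.1250 + 0.5997·30.1250] = 54.2450
Node ud (S = 36.75): V_ud = e^(−0.02)·[0.4003·30.1250 + 0.5997·0.7250] = 12.2450
Node dd (S = 17.15): V_dd = e^(−0.02)·[0.4003·0.7250 + 0.5997·0.0000] = 0.2844
Node u (S = 52.5): V_u = e^(−0.02)·[0.4003·54.2450 + 0.5997·12.2450] = 28.4803
Node d (S = 24.5): V_d = e^(−0.02)·[0.4003·12.2450 + 0.5997·0.2844] = 4.9713
Node 0 (S = 35): V_0 = e^(−0.02)·[0.4003·28.4803 + 0.5997·4.9713] = 14.0960

14.10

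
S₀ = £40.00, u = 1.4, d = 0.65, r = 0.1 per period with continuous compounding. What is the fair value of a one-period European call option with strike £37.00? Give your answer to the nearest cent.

Risk-neutral probability p = (e^0.1 − 0.65)/(1.4 − 0.65) = 0.4552/0.7500 = 0.6069
Terminal stock prices: S_u = 56, S_d = 26
Terminal payoffs (S − K): max(19, 0) = 19, max(-11, 0) = 0
Node 0 (S = 40): V_0 = e^(−0.1)·[0.6069·19.0000 + 0.3931·0.0000] = 10.4337

£10.43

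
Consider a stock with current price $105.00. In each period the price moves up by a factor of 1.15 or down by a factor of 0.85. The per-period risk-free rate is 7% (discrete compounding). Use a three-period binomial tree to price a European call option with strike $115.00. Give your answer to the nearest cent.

Risk-neutral probability p = (1 + 0.07 − 0.85)/(1.15 − 0.85) = 0.2200/0.3000 = 0.7333
Terminal stock prices: S_uuu = 159.7, S_uud = 118, S_udd = 87.24, S_ddd = 64.48
Terminal payoffs (S − K): max(44.69, 0) = 44.69, max(3.033, 0) = 3.033, max(-27.76, 0) = 0, max(-50.52, 0) = 0
Node uu (S = 138.9): V_uu = 1/1.07·[0.7333·44.6919 + 0.2667·3.0331] = 31.3859
Node ud (S = 102.6): V_ud = 1/1.07·[0.7333·3.0331 + 0.2667·0.0000] = 2.0788
Node dd (S = 75.86): V_dd = 1/1.07·[0.7333·0.0000 + 0.2667·0.0000] = 0.0000
Node u (S = 120.7): V_u = 1/1.07·[0.7333·31.3859 + 0.2667·2.0788] = 22.0286
Node d (S = 89.25): V_d = 1/1.07·[0.7333·2.0788 + 0.2667·0.0000] = 1.4247
Node 0 (S = 105): V_0 = 1/1.07·[0.7333·22.0286 + 0.2667·1.4247] = 15.4526

$15.45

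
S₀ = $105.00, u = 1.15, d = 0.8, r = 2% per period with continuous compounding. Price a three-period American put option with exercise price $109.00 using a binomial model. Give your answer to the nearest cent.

Risk-neutral probability p = (e^0.02 − 0.8)/(1.15 − 0.8) = 0.2202/0.3500 = 0.6291
Terminal stock prices: S_uuu = 159.7, S_uud = 111.1, S_udd = 77.28, S_ddd = 53.76
Terminal payoffs (K − S): max(-50.69, 0) = 0, max(-2.09, 0) = 0, max(31.72, 0) = 31.72, max(55.24, 0) = 55.24
Node uu (S = 138.9): continuation = e^(−0.02)·[0.6291·0.0000 + 0.3709·0.0000] = 0.0000; exercise value = 0.0000 ≤ continuation, so V_uu = 0.0000
Node ud (S = 96.6): continuation = e^(−0.02)·[0.6291·0.0000 + 0.3709·31.7200] = 11.5305; exercise value = 12.4000 > continuation, so V_ud = 12.4000 (exercise)
Node dd (S = 67.2): continuation = e^(−0.02)·[0.6291·31.7200 + 0.3709·55.2400] = 39.6417; exercise value = 41.8000 > continuation, so V_dd = 41.8000 (exercise)
Node u (S = 120.7): continuation = e^(−0.02)·[0.6291·0.0000 + 0.3709·12.4000] = 4.5075; exercise value = 0.0000 ≤ continuation, so V_u = 4.5075
Node d (S = 84): continuation = e^(−0.02)·[0.6291·12.4000 + 0.3709·41.8000] = 22.8417; exercise value = 25.0000 > continuation, so V_d = 25.0000 (exercise)
Node 0 (S = 105): continuation = e^(−0.02)·[0.6291·4.5075 + 0.3709·25.0000] = 11.8675; exercise value = 4.0000 ≤ continuation, so V_0 = 11.8675

$11.87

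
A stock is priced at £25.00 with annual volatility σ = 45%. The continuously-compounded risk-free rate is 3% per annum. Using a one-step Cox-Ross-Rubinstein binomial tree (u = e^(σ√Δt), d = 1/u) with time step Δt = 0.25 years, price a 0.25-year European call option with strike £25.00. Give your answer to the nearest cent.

£2.88

CRR parameters: u = e^(σ√Δt) = e^(0.45·√0.25) = 1.2523, d = 1/u = 0.7985
Per-period rate: rΔt = 0.03·0.25 = 0.0075, so R = e^0.0075 = 1.0075
Risk-neutral probability p = (e^0.0075 − 0.7985)/(1.2523 − 0.7985) = 0.2090/0.4538 = 0.4606
Terminal stock prices: S_u = 31.31, S_d = 19.96
Terminal payoffs (S − K): max(6.308, 0) = 6.308, max(-5.037, 0) = 0
Node 0 (S = 25): V_0 = e^(−0.0075)·[0.4606·6.3081 + 0.5394·0.0000] = 2.8836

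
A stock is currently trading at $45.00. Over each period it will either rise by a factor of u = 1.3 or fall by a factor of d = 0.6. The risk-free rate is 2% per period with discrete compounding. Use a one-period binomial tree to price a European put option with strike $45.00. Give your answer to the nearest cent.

$7.06

Risk-neutral probability p = (1 + 0.02 − 0.6)/(1.3 − 0.6) = 0.4200/0.7000 = 0.6000
Terminal stock prices: S_u = 58.5, S_d = 27
Terminal payoffs (K − S): max(-13.5, 0) = 0, max(18, 0) = 18
Node 0 (S = 45): V_0 = 1/1.02·[0.6000·0.0000 + 0.4000·18.0000] = 7.0588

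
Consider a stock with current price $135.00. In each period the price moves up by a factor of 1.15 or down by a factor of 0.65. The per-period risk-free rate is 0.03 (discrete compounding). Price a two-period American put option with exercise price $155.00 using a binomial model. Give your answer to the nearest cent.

Risk-neutral probability p = (1 + 0.03 − 0.65)/(1.15 − 0.65) = 0.3800/0.5000 = 0.7600
Terminal stock prices: S_uu = 178.5, S_ud = 100.9, S_dd = 57.04
Terminal payoffs (K − S): max(-23.54, 0) = 0, max(54.09, 0) = 54.09, max(97.96, 0) = 97.96
Node u (S = 155.2): continuation = 1/1.03·[0.7600·0.0000 + 0.2400·54.0875] = 12.6029; exercise value = 0.0000 ≤ continuation, so V_u = 12.6029
Node d (S = 87.75): continuation = 1/1.03·[0.7600·54.0875 + 0.2400·97.9625] = 62.7354; exercise value = 67.2500 > continuation, so V_d = 67.2500 (exercise)
Node 0 (S = 135): continuation = 1/1.03·[0.7600·12.6029 + 0.2400·67.2500] = 24.9691; exercise value = 20.0000 ≤ continuation, so V_0 = 24.9691

$24.97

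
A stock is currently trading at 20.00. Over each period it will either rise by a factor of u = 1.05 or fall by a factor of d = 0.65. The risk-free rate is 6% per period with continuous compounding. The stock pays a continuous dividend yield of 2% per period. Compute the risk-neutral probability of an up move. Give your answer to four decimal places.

Per-period risk-free factor R = e^0.06 = 1.0618; dividend-adjusted growth = e^(0.06−0.02) = 1.0408.
Risk-neutral probability p = (1.0408 − 0.65)/(1.05 − 0.65) = 0.3908/0.4000 = 0.9770

p = 0.9770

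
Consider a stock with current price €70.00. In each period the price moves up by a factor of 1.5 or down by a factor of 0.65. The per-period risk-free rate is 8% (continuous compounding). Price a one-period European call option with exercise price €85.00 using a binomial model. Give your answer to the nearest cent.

€9.41

Risk-neutral probability p = (e^0.08 − 0.65)/(1.5 − 0.65) = 0.4333/0.8500 = 0.5097
Terminal stock prices: S_u = 105, S_d = 45.5
Terminal payoffs (S − K): max(20, 0) = 20, max(-39.5, 0) = 0
Node 0 (S = 70): V_0 = e^(−0.08)·[0.5097·20.0000 + 0.4903·0.0000] = 9.4112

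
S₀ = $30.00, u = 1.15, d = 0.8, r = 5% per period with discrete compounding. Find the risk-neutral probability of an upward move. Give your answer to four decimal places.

p = 0.7143

Risk-neutral probability p = (1 + 0.05 − 0.8)/(1.15 − 0.8) = 0.2500/0.3500 = 0.7143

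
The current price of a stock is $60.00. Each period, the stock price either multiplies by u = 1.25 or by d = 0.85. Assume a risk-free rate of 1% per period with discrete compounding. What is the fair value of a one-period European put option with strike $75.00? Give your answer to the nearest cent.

Risk-neutral probability p = (1 + 0.01 − 0.85)/(1.25 − 0.85) = 0.1600/0.4000 = 0.4000
Terminal stock prices: S_u = 75, S_d = 51
Terminal payoffs (K − S): max(0, 0) = 0, max(24, 0) = 24
Node 0 (S = 60): V_0 = 1/1.01·[0.4000·0.0000 + 0.6000·24.0000] = 14.2574

$14.26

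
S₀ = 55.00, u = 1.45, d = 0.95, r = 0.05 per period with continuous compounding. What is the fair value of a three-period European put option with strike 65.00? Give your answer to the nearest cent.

Risk-neutral probability p = (e^0.05 − 0.95)/(1.45 − 0.95) = 0.1013/0.5000 = 0.2025
Terminal stock prices: S_uuu = 167.7, S_uud = 109.9, S_udd = 71.97, S_ddd = 47.16
Terminal payoffs (K − S): max(-102.7, 0) = 0, max(-44.86, 0) = 0, max(-6.974, 0) = 0, max(17.84, 0) = 17.84
Node uu (S = 115.6): V_uu = e^(−0.05)·[0.2025·0.0000 + 0.7975·0.0000] = 0.0000
Node ud (S = 75.76): V_ud = e^(−0.05)·[0.2025·0.0000 + 0.7975·0.0000] = 0.0000
Node dd (S = 49.64): V_dd = e^(−0.05)·[0.2025·0.0000 + 0.7975·17.8444] = 13.5361
Node u (S = 79.75): V_u = e^(−0.05)·[0.2025·0.0000 + 0.7975·0.0000] = 0.0000
Node d (S = 52.25): V_d = e^(−0.05)·[0.2025·0.0000 + 0.7975·13.5361] = 10.2680
Node 0 (S = 55): V_0 = e^(−0.05)·[0.2025·0.0000 + 0.7975·10.2680] = 7.7890

7.79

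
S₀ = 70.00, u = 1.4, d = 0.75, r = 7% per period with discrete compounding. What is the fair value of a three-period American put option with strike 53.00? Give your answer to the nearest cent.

3.07

Risk-neutral probability p = (1 + 0.07 − 0.75)/(1.4 − 0.75) = 0.3200/0.6500 = 0.4923
Terminal stock prices: S_uuu = 192.1, S_uud = 102.9, S_udd = 55.12, S_ddd = 29.53
Terminal payoffs (K − S): max(-139.1, 0) = 0, max(-49.9, 0) = 0, max(-2.125, 0) = 0, max(23.47, 0) = 23.47
Node uu (S = 137.2): continuation = 1/1.07·[0.4923·0.0000 + 0.5077·0.0000] = 0.0000; exercise value = 0.0000 ≤ continuation, so V_uu = 0.0000
Node ud (S = 73.5): continuation = 1/1.07·[0.4923·0.0000 + 0.5077·0.0000] = 0.0000; exercise value = 0.0000 ≤ continuation, so V_ud = 0.0000
Node dd (S = 39.38): continuation = 1/1.07·[0.4923·0.0000 + 0.5077·23.4688] = 11.1354; exercise value = 13.6250 > continuation, so V_dd = 13.6250 (exercise)
Node u (S = 98): continuation = 1/1.07·[0.4923·0.0000 + 0.5077·0.0000] = 0.0000; exercise value = 0.0000 ≤ continuation, so V_u = 0.0000
Node d (S = 52.5): continuation = 1/1.07·[0.4923·0.0000 + 0.5077·13.6250] = 6.4648; exercise value = 0.5000 ≤ continuation, so V_d = 6.4648
Node 0 (S = 70): continuation = 1/1.07·[0.4923·0.0000 + 0.5077·6.4648] = 3.0674; exercise value = 0.0000 ≤ continuation, so V_0 = 3.0674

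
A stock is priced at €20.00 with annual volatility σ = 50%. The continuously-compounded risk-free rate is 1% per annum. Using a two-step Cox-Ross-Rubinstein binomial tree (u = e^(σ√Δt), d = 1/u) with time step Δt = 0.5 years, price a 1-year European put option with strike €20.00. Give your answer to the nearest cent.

€3.38

CRR parameters: u = e^(σ√Δt) = e^(0.5·√0.5) = 1.4241, d = 1/u = 0.7022
Per-period rate: rΔt = 0.01·0.5 = 0.005, so R = e^0.005 = 1.0050
Risk-neutral probability p = (e^0.005 − 0.7022)/(1.4241 − 0.7022) = 0.3028/0.7219 = 0.4195
Terminal stock prices: S_uu = 40.56, S_ud = 20, S_dd = 9.861
Terminal payoffs (K − S): max(-20.56, 0) = 0, max(0, 0) = 0, max(10.14, 0) = 10.14
Node u (S = 28.48): V_u = e^(−0.005)·[0.4195·0.0000 + 0.5805·0.0000] = 0.0000
Node d (S = 14.04): V_d = e^(−0.005)·[0.4195·0.0000 + 0.5805·10.1386] = 5.8565
Node 0 (S = 20): V_0 = e^(−0.005)·[0.4195·0.0000 + 0.5805·5.8565] = 3.3829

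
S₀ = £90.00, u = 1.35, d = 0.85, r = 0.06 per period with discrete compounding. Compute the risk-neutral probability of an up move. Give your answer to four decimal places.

Risk-neutral probability p = (1 + 0.06 − 0.85)/(1.35 − 0.85) = 0.2100/0.5000 = 0.4200

p = 0.4200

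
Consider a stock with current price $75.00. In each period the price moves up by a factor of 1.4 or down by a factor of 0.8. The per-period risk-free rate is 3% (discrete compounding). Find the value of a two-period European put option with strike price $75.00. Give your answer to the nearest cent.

Risk-neutral probability p = (1 + 0.03 − 0.8)/(1.4 − 0.8) = 0.2300/0.6000 = 0.3833
Terminal stock prices: S_uu = 147, S_ud = 84, S_dd = 48
Terminal payoffs (K − S): max(-72, 0) = 0, max(-9, 0) = 0, max(27, 0) = 27
Node u (S = 105): V_u = 1/1.03·[0.3833·0.0000 + 0.6167·0.0000] = 0.0000
Node d (S = 60): V_d = 1/1.03·[0.3833·0.0000 + 0.6167·27.0000] = 16.1650
Node 0 (S = 75): V_0 = 1/1.03·[0.3833·0.0000 + 0.6167·16.1650] = 9.6781

$9.68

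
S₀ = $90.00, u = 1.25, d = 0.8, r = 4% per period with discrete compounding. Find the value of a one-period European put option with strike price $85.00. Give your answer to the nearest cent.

Risk-neutral probability p = (1 + 0.04 − 0.8)/(1.25 − 0.8) = 0.2400/0.4500 = 0.5333
Terminal stock prices: S_u = 112.5, S_d = 72
Terminal payoffs (K − S): max(-27.5, 0) = 0, max(13, 0) = 13
Node 0 (S = 90): V_0 = 1/1.04·[0.5333·0.0000 + 0.4667·13.0000] = 5.8333

$5.83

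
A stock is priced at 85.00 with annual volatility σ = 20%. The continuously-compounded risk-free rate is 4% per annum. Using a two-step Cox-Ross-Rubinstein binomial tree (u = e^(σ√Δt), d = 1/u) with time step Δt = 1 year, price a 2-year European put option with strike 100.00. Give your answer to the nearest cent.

14.84

CRR parameters: u = e^(σ√Δt) = e^(0.2·√1) = 1.2214, d = 1/u = 0.8187
Per-period rate: rΔt = 0.04·1 = 0.04, so R = e^0.04 = 1.0408
Risk-neutral probability p = (e^0.04 − 0.8187)/(1.2214 − 0.8187) = 0.2221/0.4027 = 0.5515
Terminal stock prices: S_uu = 126.8, S_ud = 85, S_dd = 56.98
Terminal payoffs (K − S): max(-26.81, 0) = 0, max(15, 0) = 15, max(43.02, 0) = 43.02
Node u (S = 103.8): V_u = e^(−0.04)·[0.5515·0.0000 + 0.4485·15.0000] = 6.4635
Node d (S = 69.59): V_d = e^(−0.04)·[0.5515·15.0000 + 0.4485·43.0228] = 26.4868
Node 0 (S = 85): V_0 = e^(−0.04)·[0.5515·6.4635 + 0.4485·26.4868] = 14.8381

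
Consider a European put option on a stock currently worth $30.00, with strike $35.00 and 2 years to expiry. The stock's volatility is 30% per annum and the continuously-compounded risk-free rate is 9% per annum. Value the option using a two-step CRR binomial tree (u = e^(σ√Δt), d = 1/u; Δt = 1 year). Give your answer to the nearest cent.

CRR parameters: u = e^(σ√Δt) = e^(0.3·√1) = 1.3499, d = 1/u = 0.7408
Per-period rate: rΔt = 0.09·1 = 0.09, so R = e^0.09 = 1.0942
Risk-neutral probability p = (e^0.09 − 0.7408)/(1.3499 − 0.7408) = 0.3534/0.6090 = 0.5802
Terminal stock prices: S_uu = 54.66, S_ud = 30, S_dd = 16.46
Terminal payoffs (K − S): max(-19.66, 0) = 0, max(5, 0) = 5, max(18.54, 0) = 18.54
Node u (S = 40.5): V_u = e^(−0.09)·[0.5802·0.0000 + 0.4198·5.0000] = 1.9184
Node d (S = 22.22): V_d = e^(−0.09)·[0.5802·5.0000 + 0.4198·18.5357] = 9.7630
Node 0 (S = 30): V_0 = e^(−0.09)·[0.5802·1.9184 + 0.4198·9.7630] = 4.7631

$4.76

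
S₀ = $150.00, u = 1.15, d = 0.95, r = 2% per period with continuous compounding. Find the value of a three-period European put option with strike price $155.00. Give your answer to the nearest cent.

Risk-neutral probability p = (e^0.02 − 0.95)/(1.15 − 0.95) = 0.0702/0.2000 = 0.3510
Terminal stock prices: S_uuu = 228.1, S_uud = 188.5, S_udd = 155.7, S_ddd = 128.6
Terminal payoffs (K − S): max(-73.13, 0) = 0, max(-33.46, 0) = 0, max(-0.6813, 0) = 0, max(26.39, 0) = 26.39
Node uu (S = 198.4): V_uu = e^(−0.02)·[0.3510·0.0000 + 0.6490·0.0000] = 0.0000
Node ud (S = 163.9): V_ud = e^(−0.02)·[0.3510·0.0000 + 0.6490·0.0000] = 0.0000
Node dd (S = 135.4): V_dd = e^(−0.02)·[0.3510·0.0000 + 0.6490·26.3938] = 16.7902
Node u (S = 172.5): V_u = e^(−0.02)·[0.3510·0.0000 + 0.6490·0.0000] = 0.0000
Node d (S = 142.5): V_d = e^(−0.02)·[0.3510·0.0000 + 0.6490·16.7902] = 10.6809
Node 0 (S = 150): V_0 = e^(−0.02)·[0.3510·0.0000 + 0.6490·10.6809] = 6.7946

$6.79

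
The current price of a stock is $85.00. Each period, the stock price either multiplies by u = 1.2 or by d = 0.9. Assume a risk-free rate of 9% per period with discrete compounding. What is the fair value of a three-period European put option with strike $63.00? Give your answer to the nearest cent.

Risk-neutral probability p = (1 + 0.09 − 0.9)/(1.2 − 0.9) = 0.1900/0.3000 = 0.6333
Terminal stock prices: S_uuu = 146.9, S_uud = 110.2, S_udd = 82.62, S_ddd = 61.97
Terminal payoffs (K − S): max(-83.88, 0) = 0, max(-47.16, 0) = 0, max(-19.62, 0) = 0, max(1.035, 0) = 1.035
Node uu (S = 122.4): V_uu = 1/1.09·[0.6333·0.0000 + 0.3667·0.0000] = 0.0000
Node ud (S = 91.8): V_ud = 1/1.09·[0.6333·0.0000 + 0.3667·0.0000] = 0.0000
Node dd (S = 68.85): V_dd = 1/1.09·[0.6333·0.0000 + 0.3667·1.0350] = 0.3482
Node u (S = 102): V_u = 1/1.09·[0.6333·0.0000 + 0.3667·0.0000] = 0.0000
Node d (S = 76.5): V_d = 1/1.09·[0.6333·0.0000 + 0.3667·0.3482] = 0.1171
Node 0 (S = 85): V_0 = 1/1.09·[0.6333·0.0000 + 0.3667·0.1171] = 0.0394

$0.04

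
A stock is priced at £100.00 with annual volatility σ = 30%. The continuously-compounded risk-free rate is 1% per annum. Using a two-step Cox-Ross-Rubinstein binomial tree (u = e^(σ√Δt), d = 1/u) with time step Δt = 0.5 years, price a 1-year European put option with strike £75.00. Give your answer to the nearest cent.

£2.78

CRR parameters: u = e^(σ√Δt) = e^(0.3·√0.5) = 1.2363, d = 1/u = 0.8089
Per-period rate: rΔt = 0.01·0.5 = 0.005, so R = e^0.005 = 1.0050
Risk-neutral probability p = (e^0.005 − 0.8089)/(1.2363 − 0.8089) = 0.1962/0.4275 = 0.4589
Terminal stock prices: S_uu = 152.8, S_ud = 100, S_dd = 65.43
Terminal payoffs (K − S): max(-77.85, 0) = 0, max(-25, 0) = 0, max(9.575, 0) = 9.575
Node u (S = 123.6): V_u = e^(−0.005)·[0.4589·0.0000 + 0.5411·0.0000] = 0.0000
Node d (S = 80.89): V_d = e^(−0.005)·[0.4589·0.0000 + 0.5411·9.5749] = 5.1552
Node 0 (S = 100): V_0 = e^(−0.005)·[0.4589·0.0000 + 0.5411·5.1552] = 2.7756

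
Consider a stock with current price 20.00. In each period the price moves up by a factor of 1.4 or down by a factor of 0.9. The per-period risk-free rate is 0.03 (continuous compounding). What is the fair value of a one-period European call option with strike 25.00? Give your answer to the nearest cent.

Risk-neutral probability p = (e^0.03 − 0.9)/(1.4 − 0.9) = 0.1305/0.5000 = 0.2609
Terminal stock prices: S_u = 28, S_d = 18
Terminal payoffs (S − K): max(3, 0) = 3, max(-7, 0) = 0
Node 0 (S = 20): V_0 = e^(−0.03)·[0.2609·3.0000 + 0.7391·0.0000] = 0.7596

0.76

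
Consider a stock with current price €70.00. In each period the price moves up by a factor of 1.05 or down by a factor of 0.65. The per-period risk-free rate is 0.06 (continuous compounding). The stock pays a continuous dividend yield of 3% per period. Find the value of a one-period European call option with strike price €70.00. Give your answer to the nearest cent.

Per-period risk-free factor R = e^0.06 = 1.0618; dividend-adjusted growth = e^(0.06−0.03) = 1.0305.
Risk-neutral probability p = (1.0305 − 0.65)/(1.05 − 0.65) = 0.3805/0.4000 = 0.9511
Terminal stock prices: S_u = 73.5, S_d = 45.5
Terminal payoffs (S − K): max(3.5, 0) = 3.5, max(-24.5, 0) = 0
Node 0 (S = 70): V_0 = e^(−0.06)·[0.9511·3.5000 + 0.0489·0.0000] = 3.1351

€3.14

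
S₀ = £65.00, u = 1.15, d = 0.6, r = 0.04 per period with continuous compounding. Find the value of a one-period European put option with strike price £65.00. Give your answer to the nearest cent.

Risk-neutral probability p = (e^0.04 − 0.6)/(1.15 − 0.6) = 0.4408/0.5500 = 0.8015
Terminal stock prices: S_u = 74.75, S_d = 39
Terminal payoffs (K − S): max(-9.75, 0) = 0, max(26, 0) = 26
Node 0 (S = 65): V_0 = e^(−0.04)·[0.8015·0.0000 + 0.1985·26.0000] = 4.9593

£4.96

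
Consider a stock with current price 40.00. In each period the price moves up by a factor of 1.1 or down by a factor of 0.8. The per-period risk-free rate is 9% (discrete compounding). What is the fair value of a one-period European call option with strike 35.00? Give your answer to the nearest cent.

Risk-neutral probability p = (1 + 0.09 − 0.8)/(1.1 − 0.8) = 0.2900/0.3000 = 0.9667
Terminal stock prices: S_u = 44, S_d = 32
Terminal payoffs (S − K): max(9, 0) = 9, max(-3, 0) = 0
Node 0 (S = 40): V_0 = 1/1.09·[0.9667·9.0000 + 0.0333·0.0000] = 7.9817

7.98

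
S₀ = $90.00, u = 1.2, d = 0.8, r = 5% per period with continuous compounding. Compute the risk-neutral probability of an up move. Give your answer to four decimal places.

p = 0.6282

Risk-neutral probability p = (e^0.05 − 0.8)/(1.2 − 0.8) = 0.2513/0.4000 = 0.6282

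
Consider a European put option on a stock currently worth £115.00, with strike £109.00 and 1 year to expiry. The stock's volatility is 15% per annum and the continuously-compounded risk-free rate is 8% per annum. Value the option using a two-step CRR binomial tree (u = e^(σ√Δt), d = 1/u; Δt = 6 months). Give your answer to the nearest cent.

£1.65

CRR parameters: u = e^(σ√Δt) = e^(0.15·√0.5) = 1.1119, d = 1/u = 0.8994
Per-period rate: rΔt = 0.08·0.5 = 0.04, so R = e^0.04 = 1.0408
Risk-neutral probability p = (e^0.04 − 0.8994)/(1.1119 − 0.8994) = 0.1414/0.2125 = 0.6655
Terminal stock prices: S_uu = 142.2, S_ud = 115, S_dd = 93.02
Terminal payoffs (K − S): max(-33.18, 0) = 0, max(-6, 0) = 0, max(15.98, 0) = 15.98
Node u (S = 127.9): V_u = e^(−0.04)·[0.6655·0.0000 + 0.3345·0.0000] = 0.0000
Node d (S = 103.4): V_d = e^(−0.04)·[0.6655·0.0000 + 0.3345·15.9813] = 5.1357
Node 0 (S = 115): V_0 = e^(−0.04)·[0.6655·0.0000 + 0.3345·5.1357] = 1.6504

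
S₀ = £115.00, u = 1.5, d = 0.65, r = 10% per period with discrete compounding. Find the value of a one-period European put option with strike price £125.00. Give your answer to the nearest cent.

Risk-neutral probability p = (1 + 0.1 − 0.65)/(1.5 − 0.65) = 0.4500/0.8500 = 0.5294
Terminal stock prices: S_u = 172.5, S_d = 74.75
Terminal payoffs (K − S): max(-47.5, 0) = 0, max(50.25, 0) = 50.25
Node 0 (S = 115): V_0 = 1/1.1·[0.5294·0.0000 + 0.4706·50.2500] = 21.4973

£21.50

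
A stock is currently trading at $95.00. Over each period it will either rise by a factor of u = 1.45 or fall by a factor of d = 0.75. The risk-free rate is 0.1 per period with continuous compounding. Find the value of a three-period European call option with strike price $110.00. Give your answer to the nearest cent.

Risk-neutral probability p = (e^0.1 − 0.75)/(1.45 − 0.75) = 0.3552/0.7000 = 0.5074
Terminal stock prices: S_uuu = 289.6, S_uud = 149.8, S_udd = 77.48, S_ddd = 40.08
Terminal payoffs (S − K): max(179.6, 0) = 179.6, max(39.8, 0) = 39.8, max(-32.52, 0) = 0, max(-69.92, 0) = 0
Node uu (S = 199.7): V_uu = e^(−0.1)·[0.5074·179.6194 + 0.4926·39.8031] = 100.2054
Node ud (S = 103.3): V_ud = e^(−0.1)·[0.5074·39.8031 + 0.4926·0.0000] = 18.2737
Node dd (S = 53.44): V_dd = e^(−0.1)·[0.5074·0.0000 + 0.4926·0.0000] = 0.0000
Node u (S = 137.8): V_u = e^(−0.1)·[0.5074·100.2054 + 0.4926·18.2737] = 54.1498
Node d (S = 71.25): V_d = e^(−0.1)·[0.5074·18.2737 + 0.4926·0.0000] = 8.3895
Node 0 (S = 95): V_0 = e^(−0.1)·[0.5074·54.1498 + 0.4926·8.3895] = 28.5998

$28.60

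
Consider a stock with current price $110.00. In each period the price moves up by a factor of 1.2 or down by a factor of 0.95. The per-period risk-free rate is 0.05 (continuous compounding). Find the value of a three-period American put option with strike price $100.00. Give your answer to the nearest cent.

$1.03

Risk-neutral probability p = (e^0.05 − 0.95)/(1.2 − 0.95) = 0.1013/0.2500 = 0.4051
Terminal stock prices: S_uuu = 190.1, S_uud = 150.5, S_udd = 119.1, S_ddd = 94.31
Terminal payoffs (K − S): max(-90.08, 0) = 0, max(-50.48, 0) = 0, max(-19.13, 0) = 0, max(5.689, 0) = 5.689
Node uu (S = 158.4): continuation = e^(−0.05)·[0.4051·0.0000 + 0.5949·0.0000] = 0.0000; exercise value = 0.0000 ≤ continuation, so V_uu = 0.0000
Node ud (S = 125.4): continuation = e^(−0.05)·[0.4051·0.0000 + 0.5949·0.0000] = 0.0000; exercise value = 0.0000 ≤ continuation, so V_ud = 0.0000
Node dd (S = 99.27): continuation = e^(−0.05)·[0.4051·0.0000 + 0.5949·5.6888] = 3.2193; exercise value = 0.7250 ≤ continuation, so V_dd = 3.2193
Node u (S = 132): continuation = e^(−0.05)·[0.4051·0.0000 + 0.5949·0.0000] = 0.0000; exercise value = 0.0000 ≤ continuation, so V_u = 0.0000
Node d (S = 104.5): continuation = e^(−0.05)·[0.4051·0.0000 + 0.5949·3.2193] = 1.8218; exercise value = 0.0000 ≤ continuation, so V_d = 1.8218
Node 0 (S = 110): continuation = e^(−0.05)·[0.4051·0.0000 + 0.5949·1.8218] = 1.0310; exercise value = 0.0000 ≤ continuation, so V_0 = 1.0310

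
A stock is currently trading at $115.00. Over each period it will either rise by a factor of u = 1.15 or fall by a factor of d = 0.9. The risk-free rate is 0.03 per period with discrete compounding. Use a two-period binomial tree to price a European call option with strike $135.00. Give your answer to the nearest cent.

$4.36

Risk-neutral probability p = (1 + 0.03 − 0.9)/(1.15 − 0.9) = 0.1300/0.2500 = 0.5200
Terminal stock prices: S_uu = 152.1, S_ud = 119, S_dd = 93.15
Terminal payoffs (S − K): max(17.09, 0) = 17.09, max(-15.97, 0) = 0, max(-41.85, 0) = 0
Node u (S = 132.2): V_u = 1/1.03·[0.5200·17.0875 + 0.4800·0.0000] = 8.6267
Node d (S = 103.5): V_d = 1/1.03·[0.5200·0.0000 + 0.4800·0.0000] = 0.0000
Node 0 (S = 115): V_0 = 1/1.03·[0.5200·8.6267 + 0.4800·0.0000] = 4.3552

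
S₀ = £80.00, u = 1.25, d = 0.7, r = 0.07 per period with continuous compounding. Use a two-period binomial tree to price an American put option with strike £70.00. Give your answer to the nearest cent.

Risk-neutral probability p = (e^0.07 − 0.7)/(1.25 − 0.7) = 0.3725/0.5500 = 0.6773
Terminal stock prices: S_uu = 125, S_ud = 70, S_dd = 39.2
Terminal payoffs (K − S): max(-55, 0) = 0, max(0, 0) = 0, max(30.8, 0) = 30.8
Node u (S = 100): continuation = e^(−0.07)·[0.6773·0.0000 + 0.3227·0.0000] = 0.0000; exercise value = 0.0000 ≤ continuation, so V_u = 0.0000
Node d (S = 56): continuation = e^(−0.07)·[0.6773·0.0000 + 0.3227·30.8000] = 9.2676; exercise value = 14.0000 > continuation, so V_d = 14.0000 (exercise)
Node 0 (S = 80): continuation = e^(−0.07)·[0.6773·0.0000 + 0.3227·14.0000] = 4.2125; exercise value = 0.0000 ≤ continuation, so V_0 = 4.2125

£4.21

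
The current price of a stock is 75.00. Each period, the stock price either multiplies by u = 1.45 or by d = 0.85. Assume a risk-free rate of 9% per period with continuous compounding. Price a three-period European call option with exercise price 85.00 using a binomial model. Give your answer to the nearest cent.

18.42

Risk-neutral probability p = (e^0.09 − 0.85)/(1.45 − 0.85) = 0.2442/0.6000 = 0.4070
Terminal stock prices: S_uuu = 228.6, S_uud = 134, S_udd = 78.57, S_ddd = 46.06
Terminal payoffs (S − K): max(143.6, 0) = 143.6, max(49.03, 0) = 49.03, max(-6.428, 0) = 0, max(-38.94, 0) = 0
Node uu (S = 157.7): V_uu = e^(−0.09)·[0.4070·143.6469 + 0.5930·49.0344] = 80.0033
Node ud (S = 92.44): V_ud = e^(−0.09)·[0.4070·49.0344 + 0.5930·0.0000] = 18.2374
Node dd (S = 54.19): V_dd = e^(−0.09)·[0.4070·0.0000 + 0.5930·0.0000] = 0.0000
Node u (S = 108.8): V_u = e^(−0.09)·[0.4070·80.0033 + 0.5930·18.2374] = 39.6404
Node d (S = 63.75): V_d = e^(−0.09)·[0.4070·18.2374 + 0.5930·0.0000] = 6.7830
Node 0 (S = 75): V_0 = e^(−0.09)·[0.4070·39.6404 + 0.5930·6.7830] = 18.4199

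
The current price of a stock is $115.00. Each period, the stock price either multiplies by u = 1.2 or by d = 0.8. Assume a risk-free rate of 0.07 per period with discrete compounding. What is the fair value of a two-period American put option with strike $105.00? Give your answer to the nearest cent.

$3.95

Risk-neutral probability p = (1 + 0.07 − 0.8)/(1.2 − 0.8) = 0.2700/0.4000 = 0.6750
Terminal stock prices: S_uu = 165.6, S_ud = 110.4, S_dd = 73.6
Terminal payoffs (K − S): max(-60.6, 0) = 0, max(-5.4, 0) = 0, max(31.4, 0) = 31.4
Node u (S = 138): continuation = 1/1.07·[0.6750·0.0000 + 0.3250·0.0000] = 0.0000; exercise value = 0.0000 ≤ continuation, so V_u = 0.0000
Node d (S = 92): continuation = 1/1.07·[0.6750·0.0000 + 0.3250·31.4000] = 9.5374; exercise value = 13.0000 > continuation, so V_d = 13.0000 (exercise)
Node 0 (S = 115): continuation = 1/1.07·[0.6750·0.0000 + 0.3250·13.0000] = 3.9486; exercise value = 0.0000 ≤ continuation, so V_0 = 3.9486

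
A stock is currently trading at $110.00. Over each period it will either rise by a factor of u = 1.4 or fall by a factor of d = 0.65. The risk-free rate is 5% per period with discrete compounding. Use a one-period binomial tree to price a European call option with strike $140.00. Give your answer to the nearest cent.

$7.11

Risk-neutral probability p = (1 + 0.05 − 0.65)/(1.4 − 0.65) = 0.4000/0.7500 = 0.5333
Terminal stock prices: S_u = 154, S_d = 71.5
Terminal payoffs (S − K): max(14, 0) = 14, max(-68.5, 0) = 0
Node 0 (S = 110): V_0 = 1/1.05·[0.5333·14.0000 + 0.4667·0.0000] = 7.1111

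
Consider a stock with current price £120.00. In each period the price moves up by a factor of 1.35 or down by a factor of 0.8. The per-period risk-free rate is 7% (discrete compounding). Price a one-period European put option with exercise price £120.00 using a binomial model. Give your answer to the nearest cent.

Risk-neutral probability p = (1 + 0.07 − 0.8)/(1.35 − 0.8) = 0.2700/0.5500 = 0.4909
Terminal stock prices: S_u = 162, S_d = 96
Terminal payoffs (K − S): max(-42, 0) = 0, max(24, 0) = 24
Node 0 (S = 120): V_0 = 1/1.07·[0.4909·0.0000 + 0.5091·24.0000] = 11.4189

£11.42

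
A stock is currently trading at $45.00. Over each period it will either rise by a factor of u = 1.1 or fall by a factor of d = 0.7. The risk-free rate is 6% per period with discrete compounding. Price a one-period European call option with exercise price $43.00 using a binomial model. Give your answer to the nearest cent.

$5.52

Risk-neutral probability p = (1 + 0.06 − 0.7)/(1.1 − 0.7) = 0.3600/0.4000 = 0.9000
Terminal stock prices: S_u = 49.5, S_d = 31.5
Terminal payoffs (S − K): max(6.5, 0) = 6.5, max(-11.5, 0) = 0
Node 0 (S = 45): V_0 = 1/1.06·[0.9000·6.5000 + 0.1000·0.0000] = 5.5189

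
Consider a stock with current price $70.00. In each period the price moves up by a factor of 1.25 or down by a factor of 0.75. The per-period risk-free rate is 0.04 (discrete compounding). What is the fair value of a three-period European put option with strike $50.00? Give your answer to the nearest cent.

Risk-neutral probability p = (1 + 0.04 − 0.75)/(1.25 − 0.75) = 0.2900/0.5000 = 0.5800
Terminal stock prices: S_uuu = 136.7, S_uud = 82.03, S_udd = 49.22, S_ddd = 29.53
Terminal payoffs (K − S): max(-86.72, 0) = 0, max(-32.03, 0) = 0, max(0.7812, 0) = 0.7812, max(20.47, 0) = 20.47
Node uu (S = 109.4): V_uu = 1/1.04·[0.5800·0.0000 + 0.4200·0.0000] = 0.0000
Node ud (S = 65.62): V_ud = 1/1.04·[0.5800·0.0000 + 0.4200·0.7812] = 0.3155
Node dd (S = 39.38): V_dd = 1/1.04·[0.5800·0.7812 + 0.4200·20.4688] = 8.7019
Node u (S = 87.5): V_u = 1/1.04·[0.5800·0.0000 + 0.4200·0.3155] = 0.1274
Node d (S = 52.5): V_d = 1/1.04·[0.5800·0.3155 + 0.4200·8.7019] = 3.6902
Node 0 (S = 70): V_0 = 1/1.04·[0.5800·0.1274 + 0.4200·3.6902] = 1.5613

$1.56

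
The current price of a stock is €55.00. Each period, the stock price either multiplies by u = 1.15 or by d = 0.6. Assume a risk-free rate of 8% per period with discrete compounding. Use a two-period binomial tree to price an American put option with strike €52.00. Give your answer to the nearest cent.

Risk-neutral probability p = (1 + 0.08 − 0.6)/(1.15 − 0.6) = 0.4800/0.5500 = 0.8727
Terminal stock prices: S_uu = 72.74, S_ud = 37.95, S_dd = 19.8
Terminal payoffs (K − S): max(-20.74, 0) = 0, max(14.05, 0) = 14.05, max(32.2, 0) = 32.2
Node u (S = 63.25): continuation = 1/1.08·[0.8727·0.0000 + 0.1273·14.0500] = 1.6557; exercise value = 0.0000 ≤ continuation, so V_u = 1.6557
Node d (S = 33): continuation = 1/1.08·[0.8727·14.0500 + 0.1273·32.2000] = 15.1481; exercise value = 19.0000 > continuation, so V_d = 19.0000 (exercise)
Node 0 (S = 55): continuation = 1/1.08·[0.8727·1.6557 + 0.1273·19.0000] = 3.5770; exercise value = 0.0000 ≤ continuation, so V_0 = 3.5770

€3.58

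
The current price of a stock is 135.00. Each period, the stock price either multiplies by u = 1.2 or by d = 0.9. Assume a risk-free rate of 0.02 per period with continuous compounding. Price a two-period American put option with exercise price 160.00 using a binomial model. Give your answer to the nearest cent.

Risk-neutral probability p = (e^0.02 − 0.9)/(1.2 − 0.9) = 0.1202/0.3000 = 0.4007
Terminal stock prices: S_uu = 194.4, S_ud = 145.8, S_dd = 109.4
Terminal payoffs (K − S): max(-34.4, 0) = 0, max(14.2, 0) = 14.2, max(50.65, 0) = 50.65
Node u (S = 162): continuation = e^(−0.02)·[0.4007·0.0000 + 0.5993·14.2000] = 8.3420; exercise value = 0.0000 ≤ continuation, so V_u = 8.3420
Node d (S = 121.5): continuation = e^(−0.02)·[0.4007·14.2000 + 0.5993·50.6500] = 35.3318; exercise value = 38.5000 > continuation, so V_d = 38.5000 (exercise)
Node 0 (S = 135): continuation = e^(−0.02)·[0.4007·8.3420 + 0.5993·38.5000] = 25.8935; exercise value = 25.0000 ≤ continuation, so V_0 = 25.8935

25.89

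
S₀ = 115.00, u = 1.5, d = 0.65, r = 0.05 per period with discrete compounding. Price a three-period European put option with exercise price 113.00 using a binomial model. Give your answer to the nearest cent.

Risk-neutral probability p = (1 + 0.05 − 0.65)/(1.5 − 0.65) = 0.4000/0.8500 = 0.4706
Terminal stock prices: S_uuu = 388.1, S_uud = 168.2, S_udd = 72.88, S_ddd = 31.58
Terminal payoffs (K − S): max(-275.1, 0) = 0, max(-55.19, 0) = 0, max(40.12, 0) = 40.12, max(81.42, 0) = 81.42
Node uu (S = 258.8): V_uu = 1/1.05·[0.4706·0.0000 + 0.5294·0.0000] = 0.0000
Node ud (S = 112.1): V_ud = 1/1.05·[0.4706·0.0000 + 0.5294·40.1187] = 20.2279
Node dd (S = 48.59): V_dd = 1/1.05·[0.4706·40.1187 + 0.5294·81.4181] = 59.0315
Node u (S = 172.5): V_u = 1/1.05·[0.4706·0.0000 + 0.5294·20.2279] = 10.1990
Node d (S = 74.75): V_d = 1/1.05·[0.4706·20.2279 + 0.5294·59.0315] = 38.8295
Node 0 (S = 115): V_0 = 1/1.05·[0.4706·10.1990 + 0.5294·38.8295] = 24.1489

24.15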